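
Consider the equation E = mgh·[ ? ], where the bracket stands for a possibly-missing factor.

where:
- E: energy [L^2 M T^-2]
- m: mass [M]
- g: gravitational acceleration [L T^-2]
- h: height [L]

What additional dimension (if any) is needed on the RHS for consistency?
Nothing is missing — the bracketed factor must be dimensionless.

E has dimensions [L^2 M T^-2] and mgh already has dimensions [L^2 M T^-2], so E = mgh is dimensionally complete.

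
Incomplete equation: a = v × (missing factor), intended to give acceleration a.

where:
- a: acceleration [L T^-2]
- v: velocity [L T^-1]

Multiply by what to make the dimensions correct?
1/t (inverse time), dimensions [T^-1]

a has dimensions [L T^-2] and v has dimensions [L T^-1].
The missing factor must have dimensions [L T^-2] / [L T^-1] = [T^-1], i.e. inverse time (1/t).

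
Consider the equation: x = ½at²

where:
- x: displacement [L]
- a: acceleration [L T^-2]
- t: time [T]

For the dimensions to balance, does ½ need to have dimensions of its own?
No

x has dimensions [L] and at² already has dimensions [L], so the equation balances without ½ contributing any dimensions. ½ is a pure (dimensionless) number; changing or removing it would not affect dimensional consistency.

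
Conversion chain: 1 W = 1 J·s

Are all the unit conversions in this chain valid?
The chain is incorrect (it contains an error).

Incorrect: Watt is J/s, not J·s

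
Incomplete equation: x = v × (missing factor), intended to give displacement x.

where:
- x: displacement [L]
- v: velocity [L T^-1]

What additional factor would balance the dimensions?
t (time), dimensions [T]

x has dimensions [L] and v has dimensions [L T^-1].
The missing factor must have dimensions [L] / [L T^-1] = [T], i.e. time (t).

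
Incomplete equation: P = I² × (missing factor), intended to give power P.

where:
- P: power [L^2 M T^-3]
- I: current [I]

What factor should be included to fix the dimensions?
R (resistance), dimensions [I^-2 L^2 M T^-3]

P has dimensions [L^2 M T^-3] and I² has dimensions [I^2].
The missing factor must have dimensions [L^2 M T^-3] / [I^2] = [I^-2 L^2 M T^-3], i.e. resistance (R).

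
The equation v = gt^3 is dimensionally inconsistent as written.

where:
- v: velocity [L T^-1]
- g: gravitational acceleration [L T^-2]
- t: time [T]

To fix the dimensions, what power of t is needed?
The exponent of t should be 1: v = gt

The LHS v has dimensions [L T^-1]; t has dimensions [T].
As written, the RHS gt^3 (exponent 3 on t) has dimensions [L T], which does not match.
With exponent 1, the RHS gt has dimensions [L T^-1], matching the LHS.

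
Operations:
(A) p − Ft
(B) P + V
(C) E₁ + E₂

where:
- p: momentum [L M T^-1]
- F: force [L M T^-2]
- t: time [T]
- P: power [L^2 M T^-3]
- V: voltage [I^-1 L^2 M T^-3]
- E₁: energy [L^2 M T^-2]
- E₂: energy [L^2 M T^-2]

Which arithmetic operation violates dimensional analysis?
(B) P + V

(A) p − Ft: p [L M T^-1] and Ft [L M T^-1] — same dimensions ✓
(B) P + V: P [L^2 M T^-3] and V [I^-1 L^2 M T^-3] — different dimensions cannot be added/subtracted ✗
(C) E₁ + E₂: E₁ [L^2 M T^-2] and E₂ [L^2 M T^-2] — same dimensions ✓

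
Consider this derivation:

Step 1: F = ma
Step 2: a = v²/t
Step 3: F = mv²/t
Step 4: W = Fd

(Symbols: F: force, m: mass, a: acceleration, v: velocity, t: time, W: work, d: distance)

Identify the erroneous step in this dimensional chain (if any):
Step 2

Step 1: F = ma → LHS [L M T^-2], RHS [L M T^-2] ✓
Step 2: a = v²/t → LHS [L T^-2], RHS [L^2 T^-3] ✗

The first dimensional inconsistency appears in step 2: a = v²/t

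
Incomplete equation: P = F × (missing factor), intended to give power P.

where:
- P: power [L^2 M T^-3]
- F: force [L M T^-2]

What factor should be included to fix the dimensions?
v (velocity), dimensions [L T^-1]

P has dimensions [L^2 M T^-3] and F has dimensions [L M T^-2].
The missing factor must have dimensions [L^2 M T^-3] / [L M T^-2] = [L T^-1], i.e. velocity (v).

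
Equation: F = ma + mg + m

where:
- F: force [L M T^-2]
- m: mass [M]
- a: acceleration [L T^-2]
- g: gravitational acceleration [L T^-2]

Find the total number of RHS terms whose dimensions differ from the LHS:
1

LHS F: [L M T^-2]
- ma: [L M T^-2] ✓
- mg: [L M T^-2] ✓
- m: [M] ✗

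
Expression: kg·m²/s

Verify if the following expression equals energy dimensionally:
No

The expression kg·m²/s has dimensions [L^2 M T^-1], but energy has dimensions [L^2 M T^-2].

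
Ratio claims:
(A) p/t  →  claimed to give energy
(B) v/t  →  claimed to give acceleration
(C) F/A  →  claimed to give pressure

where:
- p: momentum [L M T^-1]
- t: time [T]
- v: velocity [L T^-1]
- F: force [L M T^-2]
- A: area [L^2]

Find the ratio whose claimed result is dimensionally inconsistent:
(A) p/t does not give energy

(A) p/t: [L M T^-2] ≠ energy [L^2 M T^-2] ✗
(B) v/t: [L T^-2] = acceleration [L T^-2] ✓
(C) F/A: [L^-1 M T^-2] = pressure [L^-1 M T^-2] ✓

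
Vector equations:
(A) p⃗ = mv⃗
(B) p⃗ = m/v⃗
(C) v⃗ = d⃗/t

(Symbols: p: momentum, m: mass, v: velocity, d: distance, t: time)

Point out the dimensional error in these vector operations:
(B) p⃗ = m/v⃗

(A) p⃗ = mv⃗: LHS [L M T^-1], RHS [L M T^-1] ✓ — mass (scalar) times velocity (vector)
(B) p⃗ = m/v⃗: LHS [L M T^-1], RHS [L^-1 M T] ✗ — momentum is mass times velocity; should be mv⃗ (and division by a vector is undefined)
(C) v⃗ = d⃗/t: LHS [L T^-1], RHS [L T^-1] ✓ — displacement (vector) divided by time (scalar)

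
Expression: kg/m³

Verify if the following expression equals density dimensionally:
Yes

The expression kg/m³ has dimensions [L^-3 M], which is exactly density [L^-3 M].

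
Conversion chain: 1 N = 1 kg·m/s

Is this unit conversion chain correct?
The chain is incorrect (it contains an error).

Incorrect: Newton is kg·m/s², not kg·m/s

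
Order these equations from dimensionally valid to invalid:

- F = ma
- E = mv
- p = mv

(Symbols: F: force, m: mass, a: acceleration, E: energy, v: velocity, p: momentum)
Dimensionally correct: F = ma, p = mv
Dimensionally incorrect: E = mv
Ordered (correct first, then incorrect): F = ma, p = mv, E = mv

- F = ma: LHS [L M T^-2], RHS [L M T^-2] → correct ✓
- E = mv: LHS [L^2 M T^-2], RHS [L M T^-1] → incorrect ✗
- p = mv: LHS [L M T^-1], RHS [L M T^-1] → correct ✓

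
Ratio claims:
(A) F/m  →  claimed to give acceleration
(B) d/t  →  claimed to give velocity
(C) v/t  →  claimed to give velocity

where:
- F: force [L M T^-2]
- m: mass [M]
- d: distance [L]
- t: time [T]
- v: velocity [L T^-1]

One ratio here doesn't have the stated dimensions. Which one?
(C) v/t does not give velocity

(A) F/m: [L T^-2] = acceleration [L T^-2] ✓
(B) d/t: [L T^-1] = velocity [L T^-1] ✓
(C) v/t: [L T^-2] ≠ velocity [L T^-1] ✗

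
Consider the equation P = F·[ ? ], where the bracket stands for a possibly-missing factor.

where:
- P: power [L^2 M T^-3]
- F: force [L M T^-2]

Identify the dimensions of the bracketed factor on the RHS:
[L T^-1] — velocity (e.g. v)

P has dimensions [L^2 M T^-3]; F has dimensions [L M T^-2].
The bracketed factor must supply [L^2 M T^-3] / [L M T^-2] = [L T^-1].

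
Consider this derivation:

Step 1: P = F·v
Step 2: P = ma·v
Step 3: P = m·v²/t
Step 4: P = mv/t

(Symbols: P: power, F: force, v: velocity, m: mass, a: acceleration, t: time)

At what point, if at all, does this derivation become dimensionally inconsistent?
Step 4

Step 1: P = F·v → LHS [L^2 M T^-3], RHS [L^2 M T^-3] ✓
Step 2: P = ma·v → LHS [L^2 M T^-3], RHS [L^2 M T^-3] ✓
Step 3: P = m·v²/t → LHS [L^2 M T^-3], RHS [L^2 M T^-3] ✓
Step 4: P = mv/t → LHS [L^2 M T^-3], RHS [L M T^-2] ✗

The first dimensional inconsistency appears in step 4: P = mv/t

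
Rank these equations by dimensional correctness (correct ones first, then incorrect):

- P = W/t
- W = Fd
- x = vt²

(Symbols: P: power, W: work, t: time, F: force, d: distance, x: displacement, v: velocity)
Dimensionally correct: P = W/t, W = Fd
Dimensionally incorrect: x = vt²
Ordered (correct first, then incorrect): P = W/t, W = Fd, x = vt²

- P = W/t: LHS [L^2 M T^-3], RHS [L^2 M T^-3] → correct ✓
- W = Fd: LHS [L^2 M T^-2], RHS [L^2 M T^-2] → correct ✓
- x = vt²: LHS [L], RHS [L T] → incorrect ✗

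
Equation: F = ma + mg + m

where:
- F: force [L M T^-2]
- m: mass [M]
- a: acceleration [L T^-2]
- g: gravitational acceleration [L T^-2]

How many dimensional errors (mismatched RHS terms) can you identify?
1

LHS F: [L M T^-2]
- ma: [L M T^-2] ✓
- mg: [L M T^-2] ✓
- m: [M] ✗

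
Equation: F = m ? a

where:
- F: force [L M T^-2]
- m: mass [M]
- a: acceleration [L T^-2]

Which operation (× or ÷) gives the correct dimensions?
multiplication (×): F = m × a

F [L M T^-2]; m [M]; a [L T^-2].
m × a → [L M T^-2] ✓
m ÷ a → [L^-1 M T^2] ✗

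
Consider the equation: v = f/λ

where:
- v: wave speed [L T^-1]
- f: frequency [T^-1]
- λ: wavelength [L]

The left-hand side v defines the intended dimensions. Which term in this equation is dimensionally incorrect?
The right-hand side term f/λ

v has dimensions [L T^-1], but f/λ has dimensions [L^-1 T^-1], so the term f/λ is dimensionally wrong for v.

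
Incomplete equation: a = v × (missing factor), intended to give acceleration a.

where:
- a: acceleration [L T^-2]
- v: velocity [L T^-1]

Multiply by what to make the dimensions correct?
1/t (inverse time), dimensions [T^-1]

a has dimensions [L T^-2] and v has dimensions [L T^-1].
The missing factor must have dimensions [L T^-2] / [L T^-1] = [T^-1], i.e. inverse time (1/t).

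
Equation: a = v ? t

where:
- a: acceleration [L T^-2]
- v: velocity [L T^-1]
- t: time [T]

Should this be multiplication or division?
division (÷): a = v ÷ t

a [L T^-2]; v [L T^-1]; t [T].
v × t → [L] ✗
v ÷ t → [L T^-2] ✓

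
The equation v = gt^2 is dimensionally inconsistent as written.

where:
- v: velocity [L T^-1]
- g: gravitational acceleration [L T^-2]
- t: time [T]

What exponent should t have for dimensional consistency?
The exponent of t should be 1: v = gt

The LHS v has dimensions [L T^-1]; t has dimensions [T].
As written, the RHS gt^2 (exponent 2 on t) has dimensions [L], which does not match.
With exponent 1, the RHS gt has dimensions [L T^-1], matching the LHS.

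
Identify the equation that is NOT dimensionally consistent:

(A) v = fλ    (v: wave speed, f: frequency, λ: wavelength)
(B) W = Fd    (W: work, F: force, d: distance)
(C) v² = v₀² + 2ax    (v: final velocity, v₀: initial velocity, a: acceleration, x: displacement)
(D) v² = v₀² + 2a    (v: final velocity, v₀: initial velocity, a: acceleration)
(D) v² = v₀² + 2a

The equation (D) v² = v₀² + 2a is dimensionally incorrect.

LHS (v²): [L^2 T^-2]
RHS terms:
  - v₀²: [L^2 T^-2] ✓
  - 2a: [L T^-2] ✗ (does not match LHS)

The dimensions do not match. The other three equations balance.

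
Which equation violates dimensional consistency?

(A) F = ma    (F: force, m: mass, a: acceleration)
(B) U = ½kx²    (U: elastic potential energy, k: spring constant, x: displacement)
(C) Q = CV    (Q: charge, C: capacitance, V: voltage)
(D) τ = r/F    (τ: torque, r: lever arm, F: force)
(D) τ = r/F

The equation (D) τ = r/F is dimensionally incorrect.

LHS (τ): [L^2 M T^-2]
RHS (r/F): [M^-1 T^2] ✗

The dimensions do not match. The other three equations balance.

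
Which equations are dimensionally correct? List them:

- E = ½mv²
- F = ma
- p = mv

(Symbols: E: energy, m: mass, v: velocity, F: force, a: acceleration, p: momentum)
Dimensionally correct: E = ½mv², F = ma, p = mv
Dimensionally incorrect: none
Ordered (correct first, then incorrect): E = ½mv², F = ma, p = mv

- E = ½mv²: LHS [L^2 M T^-2], RHS [L^2 M T^-2] → correct ✓
- F = ma: LHS [L M T^-2], RHS [L M T^-2] → correct ✓
- p = mv: LHS [L M T^-1], RHS [L M T^-1] → correct ✓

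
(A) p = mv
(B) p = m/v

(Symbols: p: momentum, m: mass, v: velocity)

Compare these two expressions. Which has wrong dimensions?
(B)

(A) p = mv: LHS [L M T^-1], RHS [L M T^-1] ✓
(B) p = m/v: LHS [L M T^-1], RHS [L^-1 M T] ✗

Expression (B) p = m/v is dimensionally incorrect.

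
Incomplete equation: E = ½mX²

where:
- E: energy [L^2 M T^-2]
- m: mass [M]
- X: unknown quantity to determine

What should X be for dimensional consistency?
X = v (velocity), dimensions [L T^-1]

E has dimensions [L^2 M T^-2]; the rest of the RHS (½m) has dimensions [M].
So X² must have dimensions [L^2 T^-2], i.e. X has dimensions [L T^-1] — X = v (velocity).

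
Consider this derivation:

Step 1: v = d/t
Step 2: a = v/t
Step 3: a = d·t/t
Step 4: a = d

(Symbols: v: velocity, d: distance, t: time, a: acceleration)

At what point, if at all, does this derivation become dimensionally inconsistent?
Step 3

Step 1: v = d/t → LHS [L T^-1], RHS [L T^-1] ✓
Step 2: a = v/t → LHS [L T^-2], RHS [L T^-2] ✓
Step 3: a = d·t/t → LHS [L T^-2], RHS [L] ✗

The first dimensional inconsistency appears in step 3: a = d·t/t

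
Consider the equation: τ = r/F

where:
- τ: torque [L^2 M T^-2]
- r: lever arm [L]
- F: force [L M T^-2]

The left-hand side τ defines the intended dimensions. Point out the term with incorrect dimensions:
The right-hand side term r/F

τ has dimensions [L^2 M T^-2], but r/F has dimensions [M^-1 T^2], so the term r/F is dimensionally wrong for τ.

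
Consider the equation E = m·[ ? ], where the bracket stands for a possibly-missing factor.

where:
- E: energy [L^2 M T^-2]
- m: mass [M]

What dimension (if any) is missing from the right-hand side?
[L^2 T^-2] — velocity squared (e.g. v²)

E has dimensions [L^2 M T^-2]; m has dimensions [M].
The bracketed factor must supply [L^2 M T^-2] / [M] = [L^2 T^-2].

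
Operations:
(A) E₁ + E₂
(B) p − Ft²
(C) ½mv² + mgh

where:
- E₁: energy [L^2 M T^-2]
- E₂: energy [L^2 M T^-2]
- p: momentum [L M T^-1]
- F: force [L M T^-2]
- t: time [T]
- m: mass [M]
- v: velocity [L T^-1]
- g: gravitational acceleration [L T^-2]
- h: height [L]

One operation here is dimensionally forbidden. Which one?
(B) p − Ft²

(A) E₁ + E₂: E₁ [L^2 M T^-2] and E₂ [L^2 M T^-2] — same dimensions ✓
(B) p − Ft²: p [L M T^-1] and Ft² [L M] — different dimensions cannot be added/subtracted ✗
(C) ½mv² + mgh: ½mv² [L^2 M T^-2] and mgh [L^2 M T^-2] — same dimensions ✓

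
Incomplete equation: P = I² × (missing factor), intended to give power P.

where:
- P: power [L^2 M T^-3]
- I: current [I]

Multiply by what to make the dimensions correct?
R (resistance), dimensions [I^-2 L^2 M T^-3]

P has dimensions [L^2 M T^-3] and I² has dimensions [I^2].
The missing factor must have dimensions [L^2 M T^-3] / [I^2] = [I^-2 L^2 M T^-3], i.e. resistance (R).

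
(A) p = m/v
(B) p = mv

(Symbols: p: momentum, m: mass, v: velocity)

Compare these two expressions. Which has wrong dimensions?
(A)

(A) p = m/v: LHS [L M T^-1], RHS [L^-1 M T] ✗
(B) p = mv: LHS [L M T^-1], RHS [L M T^-1] ✓

Expression (A) p = m/v is dimensionally incorrect.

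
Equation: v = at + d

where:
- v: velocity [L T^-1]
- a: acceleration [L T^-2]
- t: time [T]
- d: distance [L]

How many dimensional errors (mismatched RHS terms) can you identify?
1

LHS v: [L T^-1]
- at: [L T^-1] ✓
- d: [L] ✗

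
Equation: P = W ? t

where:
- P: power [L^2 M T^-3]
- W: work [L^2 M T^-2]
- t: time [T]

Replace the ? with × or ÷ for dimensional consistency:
division (÷): P = W ÷ t

P [L^2 M T^-3]; W [L^2 M T^-2]; t [T].
W × t → [L^2 M T^-1] ✗
W ÷ t → [L^2 M T^-3] ✓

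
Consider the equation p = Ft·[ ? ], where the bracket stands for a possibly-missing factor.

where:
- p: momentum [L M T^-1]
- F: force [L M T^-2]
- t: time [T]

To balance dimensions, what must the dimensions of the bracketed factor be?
Nothing is missing — the bracketed factor must be dimensionless.

p has dimensions [L M T^-1] and Ft already has dimensions [L M T^-1], so p = Ft is dimensionally complete.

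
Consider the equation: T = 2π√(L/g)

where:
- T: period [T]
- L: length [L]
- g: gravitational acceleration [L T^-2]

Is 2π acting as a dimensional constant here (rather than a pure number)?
No

T has dimensions [T] and √(L/g) already has dimensions [T], so the equation balances without 2π contributing any dimensions. 2π is a pure (dimensionless) number; changing or removing it would not affect dimensional consistency.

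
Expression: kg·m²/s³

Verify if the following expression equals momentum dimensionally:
No

The expression kg·m²/s³ has dimensions [L^2 M T^-3], but momentum has dimensions [L M T^-1].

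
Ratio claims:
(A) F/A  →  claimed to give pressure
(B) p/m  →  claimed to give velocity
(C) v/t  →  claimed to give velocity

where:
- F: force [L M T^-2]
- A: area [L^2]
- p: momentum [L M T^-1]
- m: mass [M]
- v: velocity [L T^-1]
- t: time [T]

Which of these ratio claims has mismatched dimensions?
(C) v/t does not give velocity

(A) F/A: [L^-1 M T^-2] = pressure [L^-1 M T^-2] ✓
(B) p/m: [L T^-1] = velocity [L T^-1] ✓
(C) v/t: [L T^-2] ≠ velocity [L T^-1] ✗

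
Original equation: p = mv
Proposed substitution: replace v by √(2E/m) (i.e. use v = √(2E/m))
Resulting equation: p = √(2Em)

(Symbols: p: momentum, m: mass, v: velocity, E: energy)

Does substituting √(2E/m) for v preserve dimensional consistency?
Yes

[v] = [L T^-1] and [√(2E/m)] = [L T^-1]. These match, so the substitution replaces a quantity by one of the same dimensions and the result p = √(2Em) has LHS [L M T^-1] vs RHS [L M T^-1] — still consistent.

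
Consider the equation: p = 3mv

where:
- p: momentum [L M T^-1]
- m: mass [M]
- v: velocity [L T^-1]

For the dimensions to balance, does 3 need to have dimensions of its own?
No

p has dimensions [L M T^-1] and mv already has dimensions [L M T^-1], so the equation balances without 3 contributing any dimensions. 3 is a pure (dimensionless) number; changing or removing it would not affect dimensional consistency.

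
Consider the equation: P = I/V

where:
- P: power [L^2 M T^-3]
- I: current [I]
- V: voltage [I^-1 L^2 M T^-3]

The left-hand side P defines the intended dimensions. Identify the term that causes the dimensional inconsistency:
The right-hand side term I/V

P has dimensions [L^2 M T^-3], but I/V has dimensions [I^2 L^-2 M^-1 T^3], so the term I/V is dimensionally wrong for P.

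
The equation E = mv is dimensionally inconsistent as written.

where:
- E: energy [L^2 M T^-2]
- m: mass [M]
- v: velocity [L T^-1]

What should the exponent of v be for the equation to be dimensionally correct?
The exponent of v should be 2: E = mv^2

The LHS E has dimensions [L^2 M T^-2]; v has dimensions [L T^-1].
As written, the RHS mv (exponent 1 on v) has dimensions [L M T^-1], which does not match.
With exponent 2, the RHS mv^2 has dimensions [L^2 M T^-2], matching the LHS.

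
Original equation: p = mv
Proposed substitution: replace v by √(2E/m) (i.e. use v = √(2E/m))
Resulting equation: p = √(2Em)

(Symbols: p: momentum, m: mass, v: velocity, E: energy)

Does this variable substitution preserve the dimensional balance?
Yes

[v] = [L T^-1] and [√(2E/m)] = [L T^-1]. These match, so the substitution replaces a quantity by one of the same dimensions and the result p = √(2Em) has LHS [L M T^-1] vs RHS [L M T^-1] — still consistent.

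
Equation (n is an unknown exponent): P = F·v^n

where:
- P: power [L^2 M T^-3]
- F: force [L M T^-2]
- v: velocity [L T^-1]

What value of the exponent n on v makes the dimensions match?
n = 1

P has dimensions [L^2 M T^-3]; v has dimensions [L T^-1].
The rest of the RHS has dimensions [L M T^-2], so v^n must supply [L T^-1].
With n = 1: F·v^1 has dimensions [L^2 M T^-3], matching the LHS ✓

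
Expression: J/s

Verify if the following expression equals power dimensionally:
Yes

The expression J/s has dimensions [L^2 M T^-3], which is exactly power [L^2 M T^-3].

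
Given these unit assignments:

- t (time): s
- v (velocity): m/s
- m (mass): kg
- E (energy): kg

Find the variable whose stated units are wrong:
E

The variable E (energy) should have units J, not kg.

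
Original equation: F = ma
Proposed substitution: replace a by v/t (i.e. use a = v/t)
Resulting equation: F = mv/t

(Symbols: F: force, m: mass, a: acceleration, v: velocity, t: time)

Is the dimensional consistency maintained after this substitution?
Yes

[a] = [L T^-2] and [v/t] = [L T^-2]. These match, so the substitution replaces a quantity by one of the same dimensions and the result F = mv/t has LHS [L M T^-2] vs RHS [L M T^-2] — still consistent.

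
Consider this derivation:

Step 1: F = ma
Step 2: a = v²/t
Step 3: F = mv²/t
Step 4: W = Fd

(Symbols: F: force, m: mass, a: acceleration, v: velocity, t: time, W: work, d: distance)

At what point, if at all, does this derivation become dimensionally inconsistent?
Step 2

Step 1: F = ma → LHS [L M T^-2], RHS [L M T^-2] ✓
Step 2: a = v²/t → LHS [L T^-2], RHS [L^2 T^-3] ✗

The first dimensional inconsistency appears in step 2: a = v²/t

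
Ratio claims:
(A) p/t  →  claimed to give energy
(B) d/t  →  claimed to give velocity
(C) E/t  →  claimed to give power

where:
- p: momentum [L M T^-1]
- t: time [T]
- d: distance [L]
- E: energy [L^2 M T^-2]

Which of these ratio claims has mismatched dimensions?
(A) p/t does not give energy

(A) p/t: [L M T^-2] ≠ energy [L^2 M T^-2] ✗
(B) d/t: [L T^-1] = velocity [L T^-1] ✓
(C) E/t: [L^2 M T^-3] = power [L^2 M T^-3] ✓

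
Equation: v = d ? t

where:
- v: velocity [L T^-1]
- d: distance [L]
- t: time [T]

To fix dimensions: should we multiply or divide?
division (÷): v = d ÷ t

v [L T^-1]; d [L]; t [T].
d × t → [L T] ✗
d ÷ t → [L T^-1] ✓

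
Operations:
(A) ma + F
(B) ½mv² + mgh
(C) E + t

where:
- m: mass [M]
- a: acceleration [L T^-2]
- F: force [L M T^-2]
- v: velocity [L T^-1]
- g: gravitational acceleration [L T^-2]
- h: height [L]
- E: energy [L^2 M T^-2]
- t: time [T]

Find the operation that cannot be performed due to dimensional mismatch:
(C) E + t

(A) ma + F: ma [L M T^-2] and F [L M T^-2] — same dimensions ✓
(B) ½mv² + mgh: ½mv² [L^2 M T^-2] and mgh [L^2 M T^-2] — same dimensions ✓
(C) E + t: E [L^2 M T^-2] and t [T] — different dimensions cannot be added/subtracted ✗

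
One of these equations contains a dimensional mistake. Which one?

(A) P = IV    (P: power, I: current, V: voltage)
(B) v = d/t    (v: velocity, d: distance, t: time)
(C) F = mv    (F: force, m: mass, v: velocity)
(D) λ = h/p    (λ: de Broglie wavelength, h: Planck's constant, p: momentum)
(C) F = mv

The equation (C) F = mv is dimensionally incorrect.

LHS (F): [L M T^-2]
RHS (mv): [L M T^-1] ✗

The dimensions do not match. The other three equations balance.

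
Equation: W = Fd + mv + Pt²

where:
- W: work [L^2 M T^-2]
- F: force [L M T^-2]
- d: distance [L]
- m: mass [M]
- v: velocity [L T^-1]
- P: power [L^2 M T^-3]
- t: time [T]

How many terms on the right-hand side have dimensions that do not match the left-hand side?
2

LHS W: [L^2 M T^-2]
- Fd: [L^2 M T^-2] ✓
- mv: [L M T^-1] ✗
- Pt²: [L^2 M T^-1] ✗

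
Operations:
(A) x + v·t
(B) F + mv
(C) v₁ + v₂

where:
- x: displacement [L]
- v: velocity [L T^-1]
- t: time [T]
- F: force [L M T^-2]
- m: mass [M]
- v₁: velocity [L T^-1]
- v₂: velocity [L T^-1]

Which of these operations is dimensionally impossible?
(B) F + mv

(A) x + v·t: x [L] and v·t [L] — same dimensions ✓
(B) F + mv: F [L M T^-2] and mv [L M T^-1] — different dimensions cannot be added/subtracted ✗
(C) v₁ + v₂: v₁ [L T^-1] and v₂ [L T^-1] — same dimensions ✓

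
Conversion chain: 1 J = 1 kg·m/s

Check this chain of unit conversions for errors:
The chain is incorrect (it contains an error).

Incorrect: Joule is kg·m²/s², not kg·m/s (that is momentum)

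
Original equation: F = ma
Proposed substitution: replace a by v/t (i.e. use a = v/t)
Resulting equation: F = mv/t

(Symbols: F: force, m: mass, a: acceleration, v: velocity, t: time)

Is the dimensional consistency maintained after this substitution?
Yes

[a] = [L T^-2] and [v/t] = [L T^-2]. These match, so the substitution replaces a quantity by one of the same dimensions and the result F = mv/t has LHS [L M T^-2] vs RHS [L M T^-2] — still consistent.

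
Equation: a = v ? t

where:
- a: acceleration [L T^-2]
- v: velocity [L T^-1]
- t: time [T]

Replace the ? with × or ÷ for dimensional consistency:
division (÷): a = v ÷ t

a [L T^-2]; v [L T^-1]; t [T].
v × t → [L] ✗
v ÷ t → [L T^-2] ✓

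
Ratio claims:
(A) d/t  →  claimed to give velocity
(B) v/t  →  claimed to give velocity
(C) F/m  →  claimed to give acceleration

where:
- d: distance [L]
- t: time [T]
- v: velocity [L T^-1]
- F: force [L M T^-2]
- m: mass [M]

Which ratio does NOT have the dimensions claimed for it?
(B) v/t does not give velocity

(A) d/t: [L T^-1] = velocity [L T^-1] ✓
(B) v/t: [L T^-2] ≠ velocity [L T^-1] ✗
(C) F/m: [L T^-2] = acceleration [L T^-2] ✓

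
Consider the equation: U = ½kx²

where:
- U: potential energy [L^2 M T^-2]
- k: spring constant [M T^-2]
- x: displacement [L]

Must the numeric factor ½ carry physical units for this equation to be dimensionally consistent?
No

U has dimensions [L^2 M T^-2] and kx² already has dimensions [L^2 M T^-2], so the equation balances without ½ contributing any dimensions. ½ is a pure (dimensionless) number; changing or removing it would not affect dimensional consistency.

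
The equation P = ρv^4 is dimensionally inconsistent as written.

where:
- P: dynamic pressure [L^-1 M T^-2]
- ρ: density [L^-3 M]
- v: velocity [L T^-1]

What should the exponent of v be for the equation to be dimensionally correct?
The exponent of v should be 2: P = ρv^2

The LHS P has dimensions [L^-1 M T^-2]; v has dimensions [L T^-1].
As written, the RHS ρv^4 (exponent 4 on v) has dimensions [L M T^-4], which does not match.
With exponent 2, the RHS ρv^2 has dimensions [L^-1 M T^-2], matching the LHS.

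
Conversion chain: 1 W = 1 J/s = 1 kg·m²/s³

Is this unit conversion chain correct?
The chain is correct (no errors).

Correct: Watt is Joule per second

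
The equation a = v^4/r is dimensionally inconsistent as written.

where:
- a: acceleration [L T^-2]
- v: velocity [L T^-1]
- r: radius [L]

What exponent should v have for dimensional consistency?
The exponent of v should be 2: a = v^2/r

The LHS a has dimensions [L T^-2]; v has dimensions [L T^-1].
As written, the RHS v^4/r (exponent 4 on v) has dimensions [L^3 T^-4], which does not match.
With exponent 2, the RHS v^2/r has dimensions [L T^-2], matching the LHS.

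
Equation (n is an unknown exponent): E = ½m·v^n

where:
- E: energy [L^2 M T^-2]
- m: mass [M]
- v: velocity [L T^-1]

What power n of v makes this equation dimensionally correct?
n = 2

E has dimensions [L^2 M T^-2]; v has dimensions [L T^-1].
The rest of the RHS has dimensions [M], so v^n must supply [L^2 T^-2].
With n = 2: ½m·v^2 has dimensions [L^2 M T^-2], matching the LHS ✓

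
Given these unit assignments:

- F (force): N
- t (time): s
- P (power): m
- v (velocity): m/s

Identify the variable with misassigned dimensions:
P

The variable P (power) should have units W, not m.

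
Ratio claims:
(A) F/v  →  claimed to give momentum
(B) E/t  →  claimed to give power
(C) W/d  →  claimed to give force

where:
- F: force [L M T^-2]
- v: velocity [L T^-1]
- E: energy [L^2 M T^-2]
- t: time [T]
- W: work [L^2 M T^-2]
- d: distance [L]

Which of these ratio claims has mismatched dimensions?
(A) F/v does not give momentum

(A) F/v: [M T^-1] ≠ momentum [L M T^-1] ✗
(B) E/t: [L^2 M T^-3] = power [L^2 M T^-3] ✓
(C) W/d: [L M T^-2] = force [L M T^-2] ✓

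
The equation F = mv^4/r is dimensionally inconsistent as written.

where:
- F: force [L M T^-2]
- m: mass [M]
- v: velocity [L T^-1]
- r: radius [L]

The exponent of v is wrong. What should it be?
The exponent of v should be 2: F = mv^2/r

The LHS F has dimensions [L M T^-2]; v has dimensions [L T^-1].
As written, the RHS mv^4/r (exponent 4 on v) has dimensions [L^3 M T^-4], which does not match.
With exponent 2, the RHS mv^2/r has dimensions [L M T^-2], matching the LHS.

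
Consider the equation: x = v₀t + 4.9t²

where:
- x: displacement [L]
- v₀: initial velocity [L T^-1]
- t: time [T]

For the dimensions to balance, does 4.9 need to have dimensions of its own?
Yes

x has dimensions [L], while t² alone has dimensions [T^2]. For the equation to balance, the factor 4.9 must carry dimensions [L T^-2] — it is a dimensional constant (a numerical value of a physical quantity with its units suppressed), not a pure number.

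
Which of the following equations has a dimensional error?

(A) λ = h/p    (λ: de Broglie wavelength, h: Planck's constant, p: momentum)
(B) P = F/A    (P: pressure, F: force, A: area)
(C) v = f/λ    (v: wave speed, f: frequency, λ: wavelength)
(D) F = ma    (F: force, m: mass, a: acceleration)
(C) v = f/λ

The equation (C) v = f/λ is dimensionally incorrect.

LHS (v): [L T^-1]
RHS (f/λ): [L^-1 T^-1] ✗

The dimensions do not match. The other three equations balance.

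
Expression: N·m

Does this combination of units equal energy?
Yes

The expression N·m has dimensions [L^2 M T^-2], which is exactly energy [L^2 M T^-2].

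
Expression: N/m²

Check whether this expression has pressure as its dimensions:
Yes

The expression N/m² has dimensions [L^-1 M T^-2], which is exactly pressure [L^-1 M T^-2].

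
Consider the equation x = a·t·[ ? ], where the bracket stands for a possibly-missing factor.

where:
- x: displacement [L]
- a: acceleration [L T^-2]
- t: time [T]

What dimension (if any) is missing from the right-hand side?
[T] — time (e.g. t)

x has dimensions [L]; a·t has dimensions [L T^-1].
The bracketed factor must supply [L] / [L T^-1] = [T].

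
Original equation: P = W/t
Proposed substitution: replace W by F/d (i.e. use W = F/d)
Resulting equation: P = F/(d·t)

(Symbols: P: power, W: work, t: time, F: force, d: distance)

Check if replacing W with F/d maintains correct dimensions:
No

[W] = [L^2 M T^-2] and [F/d] = [M T^-2]. These differ, so the substitution replaces a quantity by one of different dimensions and the result P = F/(d·t) has LHS [L^2 M T^-3] vs RHS [M T^-3] — inconsistent.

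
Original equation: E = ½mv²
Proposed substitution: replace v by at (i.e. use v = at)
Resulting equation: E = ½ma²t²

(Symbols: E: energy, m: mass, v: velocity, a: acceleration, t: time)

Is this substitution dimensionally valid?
Yes

[v] = [L T^-1] and [at] = [L T^-1]. These match, so the substitution replaces a quantity by one of the same dimensions and the result E = ½ma²t² has LHS [L^2 M T^-2] vs RHS [L^2 M T^-2] — still consistent.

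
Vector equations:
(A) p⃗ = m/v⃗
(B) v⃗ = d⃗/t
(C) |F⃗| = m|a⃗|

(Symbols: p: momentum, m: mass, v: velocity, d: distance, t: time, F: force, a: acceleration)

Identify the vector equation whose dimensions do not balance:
(A) p⃗ = m/v⃗

(A) p⃗ = m/v⃗: LHS [L M T^-1], RHS [L^-1 M T] ✗ — momentum is mass times velocity; should be mv⃗ (and division by a vector is undefined)
(B) v⃗ = d⃗/t: LHS [L T^-1], RHS [L T^-1] ✓ — displacement (vector) divided by time (scalar)
(C) |F⃗| = m|a⃗|: LHS [L M T^-2], RHS [L M T^-2] ✓ — magnitudes of vectors are scalars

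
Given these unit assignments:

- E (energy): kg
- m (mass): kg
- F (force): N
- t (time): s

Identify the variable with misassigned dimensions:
E

The variable E (energy) should have units J, not kg.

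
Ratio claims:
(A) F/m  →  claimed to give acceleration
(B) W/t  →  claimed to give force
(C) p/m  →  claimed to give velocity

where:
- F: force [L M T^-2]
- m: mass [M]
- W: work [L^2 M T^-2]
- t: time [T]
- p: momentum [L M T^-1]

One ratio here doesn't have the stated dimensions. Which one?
(B) W/t does not give force

(A) F/m: [L T^-2] = acceleration [L T^-2] ✓
(B) W/t: [L^2 M T^-3] ≠ force [L M T^-2] ✗
(C) p/m: [L T^-1] = velocity [L T^-1] ✓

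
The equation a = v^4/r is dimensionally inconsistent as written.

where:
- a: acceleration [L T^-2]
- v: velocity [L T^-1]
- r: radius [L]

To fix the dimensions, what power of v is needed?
The exponent of v should be 2: a = v^2/r

The LHS a has dimensions [L T^-2]; v has dimensions [L T^-1].
As written, the RHS v^4/r (exponent 4 on v) has dimensions [L^3 T^-4], which does not match.
With exponent 2, the RHS v^2/r has dimensions [L T^-2], matching the LHS.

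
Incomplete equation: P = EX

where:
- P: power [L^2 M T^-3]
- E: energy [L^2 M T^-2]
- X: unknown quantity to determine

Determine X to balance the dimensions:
X = f (inverse time / frequency (1/t)), dimensions [T^-1]

P has dimensions [L^2 M T^-3]; the rest of the RHS (E) has dimensions [L^2 M T^-2].
So X must have dimensions [T^-1] — X = f (inverse time / frequency (1/t)).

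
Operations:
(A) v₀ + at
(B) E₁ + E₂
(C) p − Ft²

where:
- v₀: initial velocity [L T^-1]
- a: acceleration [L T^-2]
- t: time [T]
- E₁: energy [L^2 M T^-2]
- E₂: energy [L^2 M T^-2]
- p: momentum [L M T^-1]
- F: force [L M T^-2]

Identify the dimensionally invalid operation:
(C) p − Ft²

(A) v₀ + at: v₀ [L T^-1] and at [L T^-1] — same dimensions ✓
(B) E₁ + E₂: E₁ [L^2 M T^-2] and E₂ [L^2 M T^-2] — same dimensions ✓
(C) p − Ft²: p [L M T^-1] and Ft² [L M] — different dimensions cannot be added/subtracted ✗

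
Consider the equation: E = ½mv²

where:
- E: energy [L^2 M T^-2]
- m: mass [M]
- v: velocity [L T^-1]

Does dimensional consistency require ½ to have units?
No

E has dimensions [L^2 M T^-2] and mv² already has dimensions [L^2 M T^-2], so the equation balances without ½ contributing any dimensions. ½ is a pure (dimensionless) number; changing or removing it would not affect dimensional consistency.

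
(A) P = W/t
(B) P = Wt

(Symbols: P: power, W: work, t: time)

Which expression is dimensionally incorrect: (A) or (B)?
(B)

(A) P = W/t: LHS [L^2 M T^-3], RHS [L^2 M T^-3] ✓
(B) P = Wt: LHS [L^2 M T^-3], RHS [L^2 M T^-1] ✗

Expression (B) P = Wt is dimensionally incorrect.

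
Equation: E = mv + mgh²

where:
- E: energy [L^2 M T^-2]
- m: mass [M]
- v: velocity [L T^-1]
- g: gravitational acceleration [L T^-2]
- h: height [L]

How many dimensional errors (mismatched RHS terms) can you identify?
2

LHS E: [L^2 M T^-2]
- mv: [L M T^-1] ✗
- mgh²: [L^3 M T^-2] ✗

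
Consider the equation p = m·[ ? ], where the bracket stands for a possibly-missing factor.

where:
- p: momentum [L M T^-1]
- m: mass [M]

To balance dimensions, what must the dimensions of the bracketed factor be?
[L T^-1] — velocity (e.g. v)

p has dimensions [L M T^-1]; m has dimensions [M].
The bracketed factor must supply [L M T^-1] / [M] = [L T^-1].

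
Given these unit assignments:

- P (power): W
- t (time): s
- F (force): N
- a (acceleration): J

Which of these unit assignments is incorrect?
a

The variable a (acceleration) should have units m/s², not J.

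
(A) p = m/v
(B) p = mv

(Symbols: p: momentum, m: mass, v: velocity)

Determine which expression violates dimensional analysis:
(A)

(A) p = m/v: LHS [L M T^-1], RHS [L^-1 M T] ✗
(B) p = mv: LHS [L M T^-1], RHS [L M T^-1] ✓

Expression (A) p = m/v is dimensionally incorrect.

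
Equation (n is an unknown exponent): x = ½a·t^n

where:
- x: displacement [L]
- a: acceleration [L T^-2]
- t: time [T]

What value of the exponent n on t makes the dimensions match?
n = 2

x has dimensions [L]; t has dimensions [T].
The rest of the RHS has dimensions [L T^-2], so t^n must supply [T^2].
With n = 2: ½a·t^2 has dimensions [L], matching the LHS ✓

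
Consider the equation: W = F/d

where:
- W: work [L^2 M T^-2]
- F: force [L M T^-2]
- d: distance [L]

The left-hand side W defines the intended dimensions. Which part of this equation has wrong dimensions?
The right-hand side term F/d

W has dimensions [L^2 M T^-2], but F/d has dimensions [M T^-2], so the term F/d is dimensionally wrong for W.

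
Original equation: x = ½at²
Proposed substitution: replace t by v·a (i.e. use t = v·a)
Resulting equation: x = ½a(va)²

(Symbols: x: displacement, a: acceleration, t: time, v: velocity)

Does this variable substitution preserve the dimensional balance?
No

[t] = [T] and [v·a] = [L^2 T^-3]. These differ, so the substitution replaces a quantity by one of different dimensions and the result x = ½a(va)² has LHS [L] vs RHS [L^5 T^-8] — inconsistent.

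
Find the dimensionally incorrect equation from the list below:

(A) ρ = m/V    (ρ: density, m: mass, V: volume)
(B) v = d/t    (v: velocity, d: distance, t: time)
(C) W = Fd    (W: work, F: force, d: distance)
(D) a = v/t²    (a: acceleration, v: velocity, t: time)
(D) a = v/t²

The equation (D) a = v/t² is dimensionally incorrect.

LHS (a): [L T^-2]
RHS (v/t²): [L T^-3] ✗

The dimensions do not match. The other three equations balance.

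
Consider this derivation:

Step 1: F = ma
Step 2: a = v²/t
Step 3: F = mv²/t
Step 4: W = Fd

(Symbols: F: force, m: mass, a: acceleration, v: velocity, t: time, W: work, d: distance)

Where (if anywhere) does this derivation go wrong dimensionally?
Step 2

Step 1: F = ma → LHS [L M T^-2], RHS [L M T^-2] ✓
Step 2: a = v²/t → LHS [L T^-2], RHS [L^2 T^-3] ✗

The first dimensional inconsistency appears in step 2: a = v²/t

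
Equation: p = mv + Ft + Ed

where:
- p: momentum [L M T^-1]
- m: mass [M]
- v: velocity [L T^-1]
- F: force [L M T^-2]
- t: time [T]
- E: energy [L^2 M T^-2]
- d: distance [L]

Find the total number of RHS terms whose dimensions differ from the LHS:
1

LHS p: [L M T^-1]
- mv: [L M T^-1] ✓
- Ft: [L M T^-1] ✓
- Ed: [L^3 M T^-2] ✗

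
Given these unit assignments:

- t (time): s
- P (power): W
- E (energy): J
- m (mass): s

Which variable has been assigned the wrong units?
m

The variable m (mass) should have units kg, not s.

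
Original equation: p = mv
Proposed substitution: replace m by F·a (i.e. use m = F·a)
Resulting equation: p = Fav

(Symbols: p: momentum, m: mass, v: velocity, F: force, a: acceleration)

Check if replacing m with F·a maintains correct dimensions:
No

[m] = [M] and [F·a] = [L^2 M T^-4]. These differ, so the substitution replaces a quantity by one of different dimensions and the result p = Fav has LHS [L M T^-1] vs RHS [L^3 M T^-5] — inconsistent.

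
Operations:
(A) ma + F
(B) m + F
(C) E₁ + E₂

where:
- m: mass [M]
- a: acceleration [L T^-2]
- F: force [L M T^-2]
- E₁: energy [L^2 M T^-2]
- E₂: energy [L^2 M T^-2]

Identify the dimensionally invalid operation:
(B) m + F

(A) ma + F: ma [L M T^-2] and F [L M T^-2] — same dimensions ✓
(B) m + F: m [M] and F [L M T^-2] — different dimensions cannot be added/subtracted ✗
(C) E₁ + E₂: E₁ [L^2 M T^-2] and E₂ [L^2 M T^-2] — same dimensions ✓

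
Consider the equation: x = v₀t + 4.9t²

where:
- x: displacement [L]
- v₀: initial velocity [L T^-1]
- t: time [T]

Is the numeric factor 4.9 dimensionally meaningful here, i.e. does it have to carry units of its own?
Yes

x has dimensions [L], while t² alone has dimensions [T^2]. For the equation to balance, the factor 4.9 must carry dimensions [L T^-2] — it is a dimensional constant (a numerical value of a physical quantity with its units suppressed), not a pure number.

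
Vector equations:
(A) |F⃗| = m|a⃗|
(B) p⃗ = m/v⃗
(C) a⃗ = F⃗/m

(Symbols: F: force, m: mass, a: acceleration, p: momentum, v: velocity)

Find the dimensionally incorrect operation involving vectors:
(B) p⃗ = m/v⃗

(A) |F⃗| = m|a⃗|: LHS [L M T^-2], RHS [L M T^-2] ✓ — magnitudes of vectors are scalars
(B) p⃗ = m/v⃗: LHS [L M T^-1], RHS [L^-1 M T] ✗ — momentum is mass times velocity; should be mv⃗ (and division by a vector is undefined)
(C) a⃗ = F⃗/m: LHS [L T^-2], RHS [L T^-2] ✓ — force (vector) divided by mass (scalar)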